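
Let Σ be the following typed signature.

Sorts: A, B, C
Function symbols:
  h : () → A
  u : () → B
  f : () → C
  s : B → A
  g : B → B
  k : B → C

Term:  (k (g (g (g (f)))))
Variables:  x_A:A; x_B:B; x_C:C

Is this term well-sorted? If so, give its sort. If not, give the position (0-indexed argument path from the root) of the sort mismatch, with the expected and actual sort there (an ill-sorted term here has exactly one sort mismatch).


        (f) : C
      (g (f)) : ✗ arg 0 at [0, 0, 0, 0] has sort C, expected B

ill-sorted at position [0, 0, 0, 0]: expected B, got C


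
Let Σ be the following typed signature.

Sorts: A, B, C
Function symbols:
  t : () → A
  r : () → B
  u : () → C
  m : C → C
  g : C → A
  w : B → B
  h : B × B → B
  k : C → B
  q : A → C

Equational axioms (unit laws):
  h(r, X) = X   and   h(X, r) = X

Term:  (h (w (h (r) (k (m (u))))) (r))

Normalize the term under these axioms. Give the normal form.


normal form = (w (k (m (u))))

1. (h (w (h (r) (k (m (u))))) (r))  →  (w (h (r) (k (m (u)))))
2. (w (h (r) (k (m (u)))))  →  (w (k (m (u))))


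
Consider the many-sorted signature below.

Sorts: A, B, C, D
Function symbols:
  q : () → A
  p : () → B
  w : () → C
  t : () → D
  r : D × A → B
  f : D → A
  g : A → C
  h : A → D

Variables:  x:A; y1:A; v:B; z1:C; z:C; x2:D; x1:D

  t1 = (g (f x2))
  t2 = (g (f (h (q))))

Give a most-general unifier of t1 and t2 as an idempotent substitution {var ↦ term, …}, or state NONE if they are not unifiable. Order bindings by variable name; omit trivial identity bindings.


{x2 ↦ (h (q))}


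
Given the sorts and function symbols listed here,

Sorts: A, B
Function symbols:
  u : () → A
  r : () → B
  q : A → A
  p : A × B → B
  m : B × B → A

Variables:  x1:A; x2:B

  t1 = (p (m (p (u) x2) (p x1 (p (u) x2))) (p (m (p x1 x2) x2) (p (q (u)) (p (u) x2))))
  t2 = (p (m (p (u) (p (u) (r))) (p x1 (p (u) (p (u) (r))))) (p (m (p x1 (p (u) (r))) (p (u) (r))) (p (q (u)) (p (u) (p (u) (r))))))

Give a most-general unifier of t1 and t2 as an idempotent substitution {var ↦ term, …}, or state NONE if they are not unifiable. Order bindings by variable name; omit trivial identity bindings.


{x2 ↦ (p (u) (r))}


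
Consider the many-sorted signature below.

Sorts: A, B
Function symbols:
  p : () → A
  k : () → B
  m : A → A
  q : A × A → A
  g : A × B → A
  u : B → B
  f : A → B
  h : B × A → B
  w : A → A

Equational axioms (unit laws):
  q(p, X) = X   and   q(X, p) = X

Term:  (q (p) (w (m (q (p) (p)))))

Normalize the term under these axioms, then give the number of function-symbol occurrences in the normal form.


1. (q (p) (w (m (q (p) (p)))))  →  (w (m (q (p) (p))))
2. (w (m (q (p) (p))))  →  (w (m (p)))
normal form: (w (m (p)))

size = 3


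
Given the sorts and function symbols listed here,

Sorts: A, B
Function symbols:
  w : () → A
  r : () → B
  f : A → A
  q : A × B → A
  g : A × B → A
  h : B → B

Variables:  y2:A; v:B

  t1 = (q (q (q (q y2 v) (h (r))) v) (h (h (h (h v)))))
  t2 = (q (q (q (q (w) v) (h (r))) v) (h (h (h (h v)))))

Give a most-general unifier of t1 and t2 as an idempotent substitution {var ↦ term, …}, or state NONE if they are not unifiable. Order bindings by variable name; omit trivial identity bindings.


{y2 ↦ (w)}


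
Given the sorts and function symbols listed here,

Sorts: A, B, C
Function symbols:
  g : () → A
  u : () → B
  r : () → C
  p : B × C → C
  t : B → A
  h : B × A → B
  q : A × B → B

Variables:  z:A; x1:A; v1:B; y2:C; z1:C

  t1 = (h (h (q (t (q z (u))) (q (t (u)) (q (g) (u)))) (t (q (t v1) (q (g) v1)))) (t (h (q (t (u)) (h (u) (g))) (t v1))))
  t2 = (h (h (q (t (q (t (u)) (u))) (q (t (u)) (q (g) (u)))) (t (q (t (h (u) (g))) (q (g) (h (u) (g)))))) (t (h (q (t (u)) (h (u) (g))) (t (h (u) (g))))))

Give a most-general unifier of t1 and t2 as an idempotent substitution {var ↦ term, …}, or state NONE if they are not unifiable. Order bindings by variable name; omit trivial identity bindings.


{v1 ↦ (h (u) (g)), z ↦ (t (u))}


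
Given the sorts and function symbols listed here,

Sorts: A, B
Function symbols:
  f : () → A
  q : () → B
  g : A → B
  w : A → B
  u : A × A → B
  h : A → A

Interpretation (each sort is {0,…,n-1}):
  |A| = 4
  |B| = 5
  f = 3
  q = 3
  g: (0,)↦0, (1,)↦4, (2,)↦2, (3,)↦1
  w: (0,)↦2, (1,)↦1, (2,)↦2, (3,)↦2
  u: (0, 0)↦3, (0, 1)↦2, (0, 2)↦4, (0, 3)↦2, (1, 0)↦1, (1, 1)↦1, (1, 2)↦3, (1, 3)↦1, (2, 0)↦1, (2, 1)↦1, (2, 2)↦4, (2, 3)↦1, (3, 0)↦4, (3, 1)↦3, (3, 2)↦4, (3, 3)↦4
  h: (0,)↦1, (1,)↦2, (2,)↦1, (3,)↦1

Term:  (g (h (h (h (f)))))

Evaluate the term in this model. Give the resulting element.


  f = 3
  (h (f)) = h(3,) = 1
  (h (h (f))) = h(1,) = 2
  (h (h (h (f)))) = h(2,) = 1
  (g (h (h (h (f))))) = g(1,) = 4

value = 4


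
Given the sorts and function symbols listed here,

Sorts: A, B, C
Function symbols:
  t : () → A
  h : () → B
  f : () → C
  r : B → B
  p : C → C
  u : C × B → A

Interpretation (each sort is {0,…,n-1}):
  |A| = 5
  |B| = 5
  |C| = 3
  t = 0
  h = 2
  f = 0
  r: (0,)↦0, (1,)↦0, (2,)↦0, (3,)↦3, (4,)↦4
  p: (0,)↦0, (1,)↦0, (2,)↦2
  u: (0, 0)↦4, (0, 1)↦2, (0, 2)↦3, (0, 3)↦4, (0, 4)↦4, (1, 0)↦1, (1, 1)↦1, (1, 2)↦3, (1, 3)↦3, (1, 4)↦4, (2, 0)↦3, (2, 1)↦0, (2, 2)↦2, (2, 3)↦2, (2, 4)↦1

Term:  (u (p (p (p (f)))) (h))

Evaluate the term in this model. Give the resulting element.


value = 3

  f = 0
  (p (f)) = p(0,) = 0
  (p (p (f))) = p(0,) = 0
  (p (p (p (f)))) = p(0,) = 0
  h = 2
  (u (p (p (p (f)))) (h)) = u(0, 2) = 3


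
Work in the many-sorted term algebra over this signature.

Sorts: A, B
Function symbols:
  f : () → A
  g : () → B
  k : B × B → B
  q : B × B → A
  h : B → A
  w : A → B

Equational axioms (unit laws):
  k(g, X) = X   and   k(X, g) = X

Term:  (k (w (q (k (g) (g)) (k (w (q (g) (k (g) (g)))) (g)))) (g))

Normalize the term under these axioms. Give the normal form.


normal form = (w (q (g) (w (q (g) (g)))))

1. (k (w (q (k (g) (g)) (k (w (q (g) (k (g) (g)))) (g)))) (g))  →  (w (q (k (g) (g)) (k (w (q (g) (k (g) (g)))) (g))))
2. (w (q (k (g) (g)) (k (w (q (g) (k (g) (g)))) (g))))  →  (w (q (g) (k (w (q (g) (k (g) (g)))) (g))))
3. (w (q (g) (k (w (q (g) (k (g) (g)))) (g))))  →  (w (q (g) (w (q (g) (k (g) (g))))))
4. (w (q (g) (w (q (g) (k (g) (g))))))  →  (w (q (g) (w (q (g) (g)))))


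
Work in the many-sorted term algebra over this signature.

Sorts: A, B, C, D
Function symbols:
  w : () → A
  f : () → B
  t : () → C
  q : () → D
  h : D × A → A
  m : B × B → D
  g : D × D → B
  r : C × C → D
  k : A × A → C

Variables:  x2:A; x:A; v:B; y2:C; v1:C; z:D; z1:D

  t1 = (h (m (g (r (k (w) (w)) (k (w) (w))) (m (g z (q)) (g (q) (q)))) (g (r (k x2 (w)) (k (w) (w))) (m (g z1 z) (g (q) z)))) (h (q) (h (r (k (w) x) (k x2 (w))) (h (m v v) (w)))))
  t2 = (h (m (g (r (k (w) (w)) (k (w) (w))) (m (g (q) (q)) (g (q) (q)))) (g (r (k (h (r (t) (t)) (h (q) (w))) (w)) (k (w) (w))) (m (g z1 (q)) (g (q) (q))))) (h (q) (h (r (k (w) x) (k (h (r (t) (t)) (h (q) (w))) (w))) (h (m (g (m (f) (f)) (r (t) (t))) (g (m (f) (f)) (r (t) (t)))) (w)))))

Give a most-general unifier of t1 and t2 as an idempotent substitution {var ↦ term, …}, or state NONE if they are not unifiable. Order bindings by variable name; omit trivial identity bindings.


{v ↦ (g (m (f) (f)) (r (t) (t))), x2 ↦ (h (r (t) (t)) (h (q) (w))), z ↦ (q)}


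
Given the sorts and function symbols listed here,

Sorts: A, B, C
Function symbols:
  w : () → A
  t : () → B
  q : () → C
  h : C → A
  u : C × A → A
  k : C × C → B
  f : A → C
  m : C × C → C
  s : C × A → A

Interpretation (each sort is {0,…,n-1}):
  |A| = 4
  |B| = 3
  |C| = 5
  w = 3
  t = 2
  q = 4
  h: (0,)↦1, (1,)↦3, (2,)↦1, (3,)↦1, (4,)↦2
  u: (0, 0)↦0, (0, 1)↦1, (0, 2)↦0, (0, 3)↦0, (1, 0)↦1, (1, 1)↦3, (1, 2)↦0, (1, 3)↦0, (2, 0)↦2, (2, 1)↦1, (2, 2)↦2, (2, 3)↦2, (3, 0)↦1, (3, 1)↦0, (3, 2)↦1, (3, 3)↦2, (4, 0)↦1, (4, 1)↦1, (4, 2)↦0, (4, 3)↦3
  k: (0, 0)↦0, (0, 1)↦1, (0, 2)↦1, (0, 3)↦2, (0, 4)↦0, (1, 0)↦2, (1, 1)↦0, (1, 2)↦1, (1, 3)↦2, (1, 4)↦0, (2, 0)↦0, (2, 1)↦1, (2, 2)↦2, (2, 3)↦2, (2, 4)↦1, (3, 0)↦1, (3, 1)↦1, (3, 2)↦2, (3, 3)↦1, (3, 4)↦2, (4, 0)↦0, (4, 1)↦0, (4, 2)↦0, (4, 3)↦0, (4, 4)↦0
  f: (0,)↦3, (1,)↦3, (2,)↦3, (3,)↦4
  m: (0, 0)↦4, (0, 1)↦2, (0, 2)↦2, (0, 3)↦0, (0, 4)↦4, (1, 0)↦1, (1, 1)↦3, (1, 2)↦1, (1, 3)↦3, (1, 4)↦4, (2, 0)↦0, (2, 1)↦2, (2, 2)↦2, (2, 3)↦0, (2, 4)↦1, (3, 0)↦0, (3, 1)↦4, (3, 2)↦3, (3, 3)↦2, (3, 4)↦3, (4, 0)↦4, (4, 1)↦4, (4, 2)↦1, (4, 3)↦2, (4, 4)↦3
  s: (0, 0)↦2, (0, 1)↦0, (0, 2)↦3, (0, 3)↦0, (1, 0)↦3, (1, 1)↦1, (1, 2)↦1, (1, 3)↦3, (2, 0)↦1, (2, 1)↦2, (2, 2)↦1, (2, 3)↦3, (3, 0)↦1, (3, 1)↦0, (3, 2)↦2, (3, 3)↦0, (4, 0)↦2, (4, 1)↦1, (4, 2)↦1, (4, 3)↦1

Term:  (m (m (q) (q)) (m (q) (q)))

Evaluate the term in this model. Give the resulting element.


value = 2

  q = 4
  q = 4
  (m (q) (q)) = m(4, 4) = 3
  q = 4
  q = 4
  (m (q) (q)) = m(4, 4) = 3
  (m (m (q) (q)) (m (q) (q))) = m(3, 3) = 2


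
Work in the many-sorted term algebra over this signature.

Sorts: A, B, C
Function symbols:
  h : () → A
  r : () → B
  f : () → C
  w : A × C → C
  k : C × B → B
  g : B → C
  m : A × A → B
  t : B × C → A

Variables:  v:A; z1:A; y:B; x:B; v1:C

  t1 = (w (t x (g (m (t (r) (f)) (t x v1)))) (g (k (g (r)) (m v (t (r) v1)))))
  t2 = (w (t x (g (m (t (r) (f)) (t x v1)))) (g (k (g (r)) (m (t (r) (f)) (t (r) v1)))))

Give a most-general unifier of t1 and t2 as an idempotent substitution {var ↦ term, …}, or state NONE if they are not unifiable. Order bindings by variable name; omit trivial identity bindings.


{v ↦ (t (r) (f))}


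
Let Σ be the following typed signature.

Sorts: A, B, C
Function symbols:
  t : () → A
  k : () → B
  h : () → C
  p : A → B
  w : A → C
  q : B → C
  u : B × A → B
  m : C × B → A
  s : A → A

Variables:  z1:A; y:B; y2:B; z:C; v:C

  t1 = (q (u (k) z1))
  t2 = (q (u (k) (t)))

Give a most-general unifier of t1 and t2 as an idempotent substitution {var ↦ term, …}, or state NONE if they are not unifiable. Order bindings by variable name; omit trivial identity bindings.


{z1 ↦ (t)}


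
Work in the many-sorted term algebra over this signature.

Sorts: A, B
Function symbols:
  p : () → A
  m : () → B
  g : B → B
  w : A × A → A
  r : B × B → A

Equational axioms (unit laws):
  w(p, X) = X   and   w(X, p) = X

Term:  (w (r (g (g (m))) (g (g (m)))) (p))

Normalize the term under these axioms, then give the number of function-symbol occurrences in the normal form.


1. (w (r (g (g (m))) (g (g (m)))) (p))  →  (r (g (g (m))) (g (g (m))))
normal form: (r (g (g (m))) (g (g (m))))

size = 7


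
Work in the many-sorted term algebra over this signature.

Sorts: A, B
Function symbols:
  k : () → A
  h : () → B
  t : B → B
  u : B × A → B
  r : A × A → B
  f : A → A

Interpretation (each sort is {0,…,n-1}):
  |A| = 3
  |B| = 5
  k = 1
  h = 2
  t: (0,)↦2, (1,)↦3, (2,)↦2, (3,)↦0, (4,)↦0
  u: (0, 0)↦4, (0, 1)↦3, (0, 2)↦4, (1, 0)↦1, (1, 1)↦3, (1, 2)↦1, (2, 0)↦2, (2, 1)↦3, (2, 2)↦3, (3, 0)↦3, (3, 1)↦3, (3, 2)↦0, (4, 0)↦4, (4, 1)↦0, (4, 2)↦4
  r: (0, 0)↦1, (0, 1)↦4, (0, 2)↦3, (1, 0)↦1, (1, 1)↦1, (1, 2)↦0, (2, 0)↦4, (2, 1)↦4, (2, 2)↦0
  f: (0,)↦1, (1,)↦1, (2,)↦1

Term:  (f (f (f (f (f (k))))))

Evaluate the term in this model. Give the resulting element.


  k = 1
  (f (k)) = f(1,) = 1
  (f (f (k))) = f(1,) = 1
  (f (f (f (k)))) = f(1,) = 1
  (f (f (f (f (k))))) = f(1,) = 1
  (f (f (f (f (f (k)))))) = f(1,) = 1

value = 1


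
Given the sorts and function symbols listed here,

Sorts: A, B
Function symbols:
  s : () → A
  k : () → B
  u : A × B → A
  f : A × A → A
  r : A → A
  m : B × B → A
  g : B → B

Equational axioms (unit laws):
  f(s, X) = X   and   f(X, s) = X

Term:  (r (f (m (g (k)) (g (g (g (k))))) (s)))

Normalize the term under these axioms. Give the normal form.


1. (r (f (m (g (k)) (g (g (g (k))))) (s)))  →  (r (m (g (k)) (g (g (g (k))))))

normal form = (r (m (g (k)) (g (g (g (k))))))


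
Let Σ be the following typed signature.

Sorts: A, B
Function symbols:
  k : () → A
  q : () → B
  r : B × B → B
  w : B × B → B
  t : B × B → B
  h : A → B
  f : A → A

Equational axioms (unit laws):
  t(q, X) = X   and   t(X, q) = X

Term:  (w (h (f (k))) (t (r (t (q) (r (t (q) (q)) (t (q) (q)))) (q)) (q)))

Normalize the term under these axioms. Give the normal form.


1. (w (h (f (k))) (t (r (t (q) (r (t (q) (q)) (t (q) (q)))) (q)) (q)))  →  (w (h (f (k))) (r (t (q) (r (t (q) (q)) (t (q) (q)))) (q)))
2. (w (h (f (k))) (r (t (q) (r (t (q) (q)) (t (q) (q)))) (q)))  →  (w (h (f (k))) (r (r (t (q) (q)) (t (q) (q))) (q)))
3. (w (h (f (k))) (r (r (t (q) (q)) (t (q) (q))) (q)))  →  (w (h (f (k))) (r (r (q) (t (q) (q))) (q)))
4. (w (h (f (k))) (r (r (q) (t (q) (q))) (q)))  →  (w (h (f (k))) (r (r (q) (q)) (q)))

normal form = (w (h (f (k))) (r (r (q) (q)) (q)))


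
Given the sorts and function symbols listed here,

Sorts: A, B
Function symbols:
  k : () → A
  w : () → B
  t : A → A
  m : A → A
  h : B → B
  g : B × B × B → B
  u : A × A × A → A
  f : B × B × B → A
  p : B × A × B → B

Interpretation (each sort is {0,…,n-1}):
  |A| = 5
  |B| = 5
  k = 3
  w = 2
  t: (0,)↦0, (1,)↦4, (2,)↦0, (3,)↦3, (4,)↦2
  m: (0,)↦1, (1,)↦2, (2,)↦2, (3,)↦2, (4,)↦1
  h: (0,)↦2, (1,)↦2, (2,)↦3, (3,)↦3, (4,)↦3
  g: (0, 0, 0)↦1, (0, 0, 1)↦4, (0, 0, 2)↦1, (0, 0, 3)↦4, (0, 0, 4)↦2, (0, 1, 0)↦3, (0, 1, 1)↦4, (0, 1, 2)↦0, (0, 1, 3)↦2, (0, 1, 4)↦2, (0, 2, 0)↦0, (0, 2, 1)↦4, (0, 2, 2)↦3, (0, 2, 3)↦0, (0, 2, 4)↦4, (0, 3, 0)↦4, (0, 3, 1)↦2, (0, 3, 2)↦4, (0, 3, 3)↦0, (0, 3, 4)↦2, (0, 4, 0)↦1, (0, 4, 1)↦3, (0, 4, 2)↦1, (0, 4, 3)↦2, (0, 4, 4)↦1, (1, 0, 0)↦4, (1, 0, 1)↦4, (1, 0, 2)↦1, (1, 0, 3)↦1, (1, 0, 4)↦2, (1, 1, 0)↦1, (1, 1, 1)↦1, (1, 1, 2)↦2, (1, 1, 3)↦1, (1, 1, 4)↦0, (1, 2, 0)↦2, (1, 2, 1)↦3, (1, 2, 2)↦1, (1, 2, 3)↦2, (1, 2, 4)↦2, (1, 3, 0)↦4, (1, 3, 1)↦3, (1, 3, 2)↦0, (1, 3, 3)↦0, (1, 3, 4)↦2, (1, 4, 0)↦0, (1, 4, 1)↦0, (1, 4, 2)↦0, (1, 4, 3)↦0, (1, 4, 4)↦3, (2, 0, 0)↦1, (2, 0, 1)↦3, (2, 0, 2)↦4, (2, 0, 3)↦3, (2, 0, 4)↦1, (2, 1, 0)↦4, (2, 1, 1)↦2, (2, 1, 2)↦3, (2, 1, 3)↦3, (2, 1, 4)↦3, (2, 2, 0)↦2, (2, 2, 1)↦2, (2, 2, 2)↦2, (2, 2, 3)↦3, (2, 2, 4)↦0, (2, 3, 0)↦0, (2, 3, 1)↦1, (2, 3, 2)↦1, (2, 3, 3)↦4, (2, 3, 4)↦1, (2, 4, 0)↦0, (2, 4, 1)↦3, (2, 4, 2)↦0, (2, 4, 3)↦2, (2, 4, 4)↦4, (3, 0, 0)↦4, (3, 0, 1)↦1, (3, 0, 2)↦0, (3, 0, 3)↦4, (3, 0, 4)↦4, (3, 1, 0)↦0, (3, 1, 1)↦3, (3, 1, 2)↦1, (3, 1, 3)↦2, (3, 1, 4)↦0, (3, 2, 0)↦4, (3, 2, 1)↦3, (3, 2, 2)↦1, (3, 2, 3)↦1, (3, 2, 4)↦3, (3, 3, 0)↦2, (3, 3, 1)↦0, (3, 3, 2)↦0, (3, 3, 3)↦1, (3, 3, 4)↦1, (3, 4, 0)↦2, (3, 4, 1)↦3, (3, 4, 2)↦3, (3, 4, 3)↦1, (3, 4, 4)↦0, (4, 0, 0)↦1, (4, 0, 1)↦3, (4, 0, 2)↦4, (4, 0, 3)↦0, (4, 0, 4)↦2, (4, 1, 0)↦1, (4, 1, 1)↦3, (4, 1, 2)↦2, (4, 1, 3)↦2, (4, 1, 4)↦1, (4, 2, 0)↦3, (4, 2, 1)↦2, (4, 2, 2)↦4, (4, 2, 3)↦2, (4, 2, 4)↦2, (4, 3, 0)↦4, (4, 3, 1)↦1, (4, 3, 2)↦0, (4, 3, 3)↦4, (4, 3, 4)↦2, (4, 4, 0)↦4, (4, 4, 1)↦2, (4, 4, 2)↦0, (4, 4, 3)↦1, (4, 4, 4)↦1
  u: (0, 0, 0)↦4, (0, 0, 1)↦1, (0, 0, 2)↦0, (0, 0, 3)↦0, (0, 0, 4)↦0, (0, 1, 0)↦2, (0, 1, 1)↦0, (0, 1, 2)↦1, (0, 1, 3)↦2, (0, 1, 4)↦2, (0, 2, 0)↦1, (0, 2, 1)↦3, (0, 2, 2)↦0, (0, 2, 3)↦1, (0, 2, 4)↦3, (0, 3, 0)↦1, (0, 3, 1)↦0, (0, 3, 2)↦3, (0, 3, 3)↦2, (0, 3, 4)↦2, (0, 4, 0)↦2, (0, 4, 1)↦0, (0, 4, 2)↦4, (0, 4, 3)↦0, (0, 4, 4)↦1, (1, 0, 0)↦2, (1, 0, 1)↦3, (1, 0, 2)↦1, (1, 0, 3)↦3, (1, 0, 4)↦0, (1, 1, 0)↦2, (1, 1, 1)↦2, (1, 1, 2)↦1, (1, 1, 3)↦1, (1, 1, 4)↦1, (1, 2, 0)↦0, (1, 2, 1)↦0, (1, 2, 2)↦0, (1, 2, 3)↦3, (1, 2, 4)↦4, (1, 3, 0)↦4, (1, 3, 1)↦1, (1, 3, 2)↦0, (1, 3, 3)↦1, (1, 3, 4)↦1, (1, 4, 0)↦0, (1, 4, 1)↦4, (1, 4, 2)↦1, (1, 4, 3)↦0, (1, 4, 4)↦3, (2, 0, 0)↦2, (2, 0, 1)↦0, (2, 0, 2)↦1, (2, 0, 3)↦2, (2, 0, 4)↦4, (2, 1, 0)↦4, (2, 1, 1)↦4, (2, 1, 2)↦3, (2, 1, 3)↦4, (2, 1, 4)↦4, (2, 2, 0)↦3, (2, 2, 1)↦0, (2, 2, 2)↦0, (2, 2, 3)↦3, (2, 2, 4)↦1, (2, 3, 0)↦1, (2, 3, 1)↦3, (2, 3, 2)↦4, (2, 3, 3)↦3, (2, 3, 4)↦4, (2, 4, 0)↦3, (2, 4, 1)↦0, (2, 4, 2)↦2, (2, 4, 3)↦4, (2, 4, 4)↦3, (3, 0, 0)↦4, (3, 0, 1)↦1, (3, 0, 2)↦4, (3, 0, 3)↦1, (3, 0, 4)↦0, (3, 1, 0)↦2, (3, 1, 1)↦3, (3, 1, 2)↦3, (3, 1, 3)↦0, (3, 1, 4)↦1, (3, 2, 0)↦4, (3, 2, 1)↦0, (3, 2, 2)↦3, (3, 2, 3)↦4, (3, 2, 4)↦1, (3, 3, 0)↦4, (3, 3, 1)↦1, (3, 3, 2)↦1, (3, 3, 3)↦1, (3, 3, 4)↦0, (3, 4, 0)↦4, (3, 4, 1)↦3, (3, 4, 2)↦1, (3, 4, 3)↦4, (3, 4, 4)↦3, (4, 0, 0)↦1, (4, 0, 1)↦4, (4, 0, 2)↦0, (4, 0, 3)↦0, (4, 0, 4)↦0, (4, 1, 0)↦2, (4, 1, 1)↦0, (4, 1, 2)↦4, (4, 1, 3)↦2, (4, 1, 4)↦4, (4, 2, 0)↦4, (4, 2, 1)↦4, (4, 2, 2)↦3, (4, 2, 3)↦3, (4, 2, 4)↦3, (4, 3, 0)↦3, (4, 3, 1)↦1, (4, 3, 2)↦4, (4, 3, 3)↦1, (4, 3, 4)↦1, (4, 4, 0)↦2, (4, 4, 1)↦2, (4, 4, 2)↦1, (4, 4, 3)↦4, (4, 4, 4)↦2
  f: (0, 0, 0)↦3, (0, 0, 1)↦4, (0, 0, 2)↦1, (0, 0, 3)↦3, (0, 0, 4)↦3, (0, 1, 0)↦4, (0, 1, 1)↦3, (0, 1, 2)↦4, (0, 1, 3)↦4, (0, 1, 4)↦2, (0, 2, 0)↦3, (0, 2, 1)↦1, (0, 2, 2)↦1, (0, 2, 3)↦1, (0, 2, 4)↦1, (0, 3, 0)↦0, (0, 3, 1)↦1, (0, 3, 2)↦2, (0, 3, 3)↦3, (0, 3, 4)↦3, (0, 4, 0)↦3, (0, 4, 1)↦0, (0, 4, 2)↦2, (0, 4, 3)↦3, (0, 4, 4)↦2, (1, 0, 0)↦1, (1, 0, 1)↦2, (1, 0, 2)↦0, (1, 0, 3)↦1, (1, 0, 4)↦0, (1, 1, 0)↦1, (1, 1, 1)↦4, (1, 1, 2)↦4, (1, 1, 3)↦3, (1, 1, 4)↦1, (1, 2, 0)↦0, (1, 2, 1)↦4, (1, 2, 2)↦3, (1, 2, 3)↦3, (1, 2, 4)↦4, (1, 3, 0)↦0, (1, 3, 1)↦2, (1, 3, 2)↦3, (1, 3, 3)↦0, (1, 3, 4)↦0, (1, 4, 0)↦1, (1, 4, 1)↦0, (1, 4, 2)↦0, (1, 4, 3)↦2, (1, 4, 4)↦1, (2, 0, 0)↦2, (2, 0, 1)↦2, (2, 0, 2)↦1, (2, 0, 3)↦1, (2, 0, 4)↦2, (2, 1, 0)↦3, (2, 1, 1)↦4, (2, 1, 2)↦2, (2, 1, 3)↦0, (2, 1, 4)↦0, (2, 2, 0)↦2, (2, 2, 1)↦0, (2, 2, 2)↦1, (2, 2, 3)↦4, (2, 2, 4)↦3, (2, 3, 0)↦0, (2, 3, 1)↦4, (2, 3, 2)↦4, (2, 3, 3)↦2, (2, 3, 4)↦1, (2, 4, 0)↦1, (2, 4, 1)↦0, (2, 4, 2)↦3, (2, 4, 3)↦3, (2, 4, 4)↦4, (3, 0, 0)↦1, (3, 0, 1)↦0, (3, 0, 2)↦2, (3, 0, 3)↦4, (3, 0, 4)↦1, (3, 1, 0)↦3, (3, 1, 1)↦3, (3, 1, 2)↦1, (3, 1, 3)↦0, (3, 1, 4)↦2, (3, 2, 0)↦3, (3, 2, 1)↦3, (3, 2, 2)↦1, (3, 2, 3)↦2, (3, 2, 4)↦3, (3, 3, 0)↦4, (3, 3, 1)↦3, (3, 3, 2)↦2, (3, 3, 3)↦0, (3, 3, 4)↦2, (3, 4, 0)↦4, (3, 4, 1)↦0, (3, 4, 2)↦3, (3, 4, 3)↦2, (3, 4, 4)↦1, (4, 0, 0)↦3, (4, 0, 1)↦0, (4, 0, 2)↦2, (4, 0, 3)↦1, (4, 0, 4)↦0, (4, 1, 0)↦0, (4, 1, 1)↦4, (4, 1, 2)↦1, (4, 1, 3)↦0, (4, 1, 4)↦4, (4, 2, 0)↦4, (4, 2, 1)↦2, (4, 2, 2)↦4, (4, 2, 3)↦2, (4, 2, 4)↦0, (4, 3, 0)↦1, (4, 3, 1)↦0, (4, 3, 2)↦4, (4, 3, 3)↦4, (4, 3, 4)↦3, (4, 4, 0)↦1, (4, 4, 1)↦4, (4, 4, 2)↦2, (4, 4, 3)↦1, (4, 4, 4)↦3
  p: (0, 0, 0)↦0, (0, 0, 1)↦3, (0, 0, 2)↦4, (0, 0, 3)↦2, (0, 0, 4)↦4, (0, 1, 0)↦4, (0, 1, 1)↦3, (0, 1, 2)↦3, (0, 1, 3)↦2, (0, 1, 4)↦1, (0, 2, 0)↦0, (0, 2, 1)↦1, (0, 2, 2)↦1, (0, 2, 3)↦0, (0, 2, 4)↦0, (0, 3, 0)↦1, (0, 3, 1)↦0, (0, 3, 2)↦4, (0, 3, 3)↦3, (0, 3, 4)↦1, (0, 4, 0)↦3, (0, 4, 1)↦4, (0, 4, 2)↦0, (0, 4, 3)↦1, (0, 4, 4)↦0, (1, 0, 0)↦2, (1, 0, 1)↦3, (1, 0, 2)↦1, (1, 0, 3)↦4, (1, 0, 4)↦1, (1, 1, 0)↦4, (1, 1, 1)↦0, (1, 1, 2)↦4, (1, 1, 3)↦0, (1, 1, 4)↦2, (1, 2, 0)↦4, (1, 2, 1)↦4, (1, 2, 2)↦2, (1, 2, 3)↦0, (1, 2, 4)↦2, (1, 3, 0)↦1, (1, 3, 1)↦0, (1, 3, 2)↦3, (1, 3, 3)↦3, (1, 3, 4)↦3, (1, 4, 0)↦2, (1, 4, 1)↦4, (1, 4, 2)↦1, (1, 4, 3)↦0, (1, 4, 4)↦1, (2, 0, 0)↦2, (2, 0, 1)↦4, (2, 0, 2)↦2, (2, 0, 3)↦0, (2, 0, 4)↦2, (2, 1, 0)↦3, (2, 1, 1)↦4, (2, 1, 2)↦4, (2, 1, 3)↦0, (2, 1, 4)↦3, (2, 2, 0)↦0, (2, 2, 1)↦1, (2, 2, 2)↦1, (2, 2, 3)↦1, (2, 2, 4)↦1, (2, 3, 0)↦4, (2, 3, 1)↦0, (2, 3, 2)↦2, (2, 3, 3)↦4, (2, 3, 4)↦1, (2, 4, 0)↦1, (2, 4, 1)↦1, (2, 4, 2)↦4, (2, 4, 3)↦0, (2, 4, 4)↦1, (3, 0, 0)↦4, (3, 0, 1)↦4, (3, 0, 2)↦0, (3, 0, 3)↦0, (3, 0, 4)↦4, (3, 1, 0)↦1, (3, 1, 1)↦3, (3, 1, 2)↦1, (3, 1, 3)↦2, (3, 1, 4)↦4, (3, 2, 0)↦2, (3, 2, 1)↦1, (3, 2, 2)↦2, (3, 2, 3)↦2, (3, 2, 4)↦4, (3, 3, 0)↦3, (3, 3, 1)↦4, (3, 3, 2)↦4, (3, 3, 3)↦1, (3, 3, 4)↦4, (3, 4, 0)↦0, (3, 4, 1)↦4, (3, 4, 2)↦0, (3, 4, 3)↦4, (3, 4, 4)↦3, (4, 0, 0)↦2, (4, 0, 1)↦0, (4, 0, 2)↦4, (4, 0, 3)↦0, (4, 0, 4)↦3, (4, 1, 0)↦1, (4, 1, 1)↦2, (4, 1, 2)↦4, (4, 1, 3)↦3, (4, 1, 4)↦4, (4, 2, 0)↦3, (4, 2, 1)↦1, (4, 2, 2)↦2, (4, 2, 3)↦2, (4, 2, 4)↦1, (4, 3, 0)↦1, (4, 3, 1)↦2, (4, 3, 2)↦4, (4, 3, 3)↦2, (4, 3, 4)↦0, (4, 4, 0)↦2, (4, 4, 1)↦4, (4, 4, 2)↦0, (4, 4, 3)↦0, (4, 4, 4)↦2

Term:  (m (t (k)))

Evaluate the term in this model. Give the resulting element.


value = 2

  k = 3
  (t (k)) = t(3,) = 3
  (m (t (k))) = m(3,) = 2


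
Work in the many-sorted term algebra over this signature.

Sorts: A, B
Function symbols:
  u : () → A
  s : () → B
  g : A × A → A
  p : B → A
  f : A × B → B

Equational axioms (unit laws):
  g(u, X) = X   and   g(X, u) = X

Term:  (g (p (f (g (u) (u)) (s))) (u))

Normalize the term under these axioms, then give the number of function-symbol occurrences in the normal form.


1. (g (p (f (g (u) (u)) (s))) (u))  →  (p (f (g (u) (u)) (s)))
2. (p (f (g (u) (u)) (s)))  →  (p (f (u) (s)))
normal form: (p (f (u) (s)))

size = 4


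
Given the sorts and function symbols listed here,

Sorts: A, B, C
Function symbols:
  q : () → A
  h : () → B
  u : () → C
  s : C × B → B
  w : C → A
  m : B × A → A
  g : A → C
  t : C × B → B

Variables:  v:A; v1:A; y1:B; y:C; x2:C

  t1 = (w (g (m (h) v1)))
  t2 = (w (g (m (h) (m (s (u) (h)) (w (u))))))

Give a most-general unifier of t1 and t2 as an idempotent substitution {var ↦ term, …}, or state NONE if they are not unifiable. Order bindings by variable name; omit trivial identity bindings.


{v1 ↦ (m (s (u) (h)) (w (u)))}


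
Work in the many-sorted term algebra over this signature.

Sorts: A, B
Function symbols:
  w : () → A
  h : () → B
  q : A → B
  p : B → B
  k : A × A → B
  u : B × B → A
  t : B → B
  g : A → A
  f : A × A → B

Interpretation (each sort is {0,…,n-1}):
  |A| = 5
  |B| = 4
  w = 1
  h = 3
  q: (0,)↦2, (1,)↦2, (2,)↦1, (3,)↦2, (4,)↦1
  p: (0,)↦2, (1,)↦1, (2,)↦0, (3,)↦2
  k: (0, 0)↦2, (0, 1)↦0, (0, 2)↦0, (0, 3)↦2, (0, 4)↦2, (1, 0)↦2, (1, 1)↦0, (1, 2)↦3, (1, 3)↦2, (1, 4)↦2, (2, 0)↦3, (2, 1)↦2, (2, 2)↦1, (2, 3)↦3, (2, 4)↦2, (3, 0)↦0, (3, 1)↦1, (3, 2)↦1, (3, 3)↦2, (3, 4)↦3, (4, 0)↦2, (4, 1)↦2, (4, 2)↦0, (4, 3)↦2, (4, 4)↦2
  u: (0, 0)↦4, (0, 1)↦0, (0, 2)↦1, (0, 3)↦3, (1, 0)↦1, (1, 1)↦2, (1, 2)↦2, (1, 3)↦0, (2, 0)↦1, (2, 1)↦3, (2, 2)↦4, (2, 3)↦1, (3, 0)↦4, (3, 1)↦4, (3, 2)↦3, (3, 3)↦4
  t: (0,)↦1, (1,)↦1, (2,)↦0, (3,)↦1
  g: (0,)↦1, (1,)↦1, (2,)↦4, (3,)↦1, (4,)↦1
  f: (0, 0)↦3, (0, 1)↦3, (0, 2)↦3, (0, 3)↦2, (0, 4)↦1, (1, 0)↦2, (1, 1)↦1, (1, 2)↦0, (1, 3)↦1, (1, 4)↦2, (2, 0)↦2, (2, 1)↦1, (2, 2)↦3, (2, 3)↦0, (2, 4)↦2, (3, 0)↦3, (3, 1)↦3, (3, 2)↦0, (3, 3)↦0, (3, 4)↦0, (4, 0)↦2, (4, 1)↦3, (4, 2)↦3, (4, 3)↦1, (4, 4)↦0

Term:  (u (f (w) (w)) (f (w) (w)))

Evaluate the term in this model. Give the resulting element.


value = 2

  w = 1
  w = 1
  (f (w) (w)) = f(1, 1) = 1
  w = 1
  w = 1
  (f (w) (w)) = f(1, 1) = 1
  (u (f (w) (w)) (f (w) (w))) = u(1, 1) = 2


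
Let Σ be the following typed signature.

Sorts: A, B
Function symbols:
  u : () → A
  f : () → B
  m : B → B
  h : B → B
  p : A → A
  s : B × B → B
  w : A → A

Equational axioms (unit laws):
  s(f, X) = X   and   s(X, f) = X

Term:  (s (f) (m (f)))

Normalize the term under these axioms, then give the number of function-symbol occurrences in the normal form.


size = 2

1. (s (f) (m (f)))  →  (m (f))
normal form: (m (f))


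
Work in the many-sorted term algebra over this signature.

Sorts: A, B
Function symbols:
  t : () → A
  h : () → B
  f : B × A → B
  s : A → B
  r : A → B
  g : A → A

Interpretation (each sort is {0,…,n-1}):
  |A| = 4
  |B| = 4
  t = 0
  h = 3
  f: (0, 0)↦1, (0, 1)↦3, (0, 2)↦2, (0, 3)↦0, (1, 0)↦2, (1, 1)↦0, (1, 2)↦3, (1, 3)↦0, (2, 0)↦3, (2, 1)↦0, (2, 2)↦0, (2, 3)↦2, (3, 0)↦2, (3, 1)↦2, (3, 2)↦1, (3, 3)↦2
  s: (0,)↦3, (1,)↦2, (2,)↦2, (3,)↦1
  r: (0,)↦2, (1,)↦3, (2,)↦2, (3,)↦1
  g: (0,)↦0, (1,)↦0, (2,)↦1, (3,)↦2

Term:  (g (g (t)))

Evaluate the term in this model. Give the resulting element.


  t = 0
  (g (t)) = g(0,) = 0
  (g (g (t))) = g(0,) = 0

value = 0


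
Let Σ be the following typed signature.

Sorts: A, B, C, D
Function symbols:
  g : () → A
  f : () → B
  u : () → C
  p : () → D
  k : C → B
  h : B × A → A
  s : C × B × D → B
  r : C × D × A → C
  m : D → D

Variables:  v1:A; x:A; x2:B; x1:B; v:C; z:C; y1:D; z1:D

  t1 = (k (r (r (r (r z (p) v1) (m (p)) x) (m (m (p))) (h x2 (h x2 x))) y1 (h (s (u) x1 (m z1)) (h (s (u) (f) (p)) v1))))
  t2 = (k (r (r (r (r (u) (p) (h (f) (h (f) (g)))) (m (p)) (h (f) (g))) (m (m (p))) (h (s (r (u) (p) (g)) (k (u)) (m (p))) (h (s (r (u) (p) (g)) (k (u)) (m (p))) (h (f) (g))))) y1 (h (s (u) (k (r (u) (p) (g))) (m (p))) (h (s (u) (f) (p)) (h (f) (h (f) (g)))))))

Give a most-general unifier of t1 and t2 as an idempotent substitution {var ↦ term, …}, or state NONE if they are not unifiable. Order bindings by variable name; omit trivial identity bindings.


{v1 ↦ (h (f) (h (f) (g))), x ↦ (h (f) (g)), x1 ↦ (k (r (u) (p) (g))), x2 ↦ (s (r (u) (p) (g)) (k (u)) (m (p))), z ↦ (u), z1 ↦ (p)}


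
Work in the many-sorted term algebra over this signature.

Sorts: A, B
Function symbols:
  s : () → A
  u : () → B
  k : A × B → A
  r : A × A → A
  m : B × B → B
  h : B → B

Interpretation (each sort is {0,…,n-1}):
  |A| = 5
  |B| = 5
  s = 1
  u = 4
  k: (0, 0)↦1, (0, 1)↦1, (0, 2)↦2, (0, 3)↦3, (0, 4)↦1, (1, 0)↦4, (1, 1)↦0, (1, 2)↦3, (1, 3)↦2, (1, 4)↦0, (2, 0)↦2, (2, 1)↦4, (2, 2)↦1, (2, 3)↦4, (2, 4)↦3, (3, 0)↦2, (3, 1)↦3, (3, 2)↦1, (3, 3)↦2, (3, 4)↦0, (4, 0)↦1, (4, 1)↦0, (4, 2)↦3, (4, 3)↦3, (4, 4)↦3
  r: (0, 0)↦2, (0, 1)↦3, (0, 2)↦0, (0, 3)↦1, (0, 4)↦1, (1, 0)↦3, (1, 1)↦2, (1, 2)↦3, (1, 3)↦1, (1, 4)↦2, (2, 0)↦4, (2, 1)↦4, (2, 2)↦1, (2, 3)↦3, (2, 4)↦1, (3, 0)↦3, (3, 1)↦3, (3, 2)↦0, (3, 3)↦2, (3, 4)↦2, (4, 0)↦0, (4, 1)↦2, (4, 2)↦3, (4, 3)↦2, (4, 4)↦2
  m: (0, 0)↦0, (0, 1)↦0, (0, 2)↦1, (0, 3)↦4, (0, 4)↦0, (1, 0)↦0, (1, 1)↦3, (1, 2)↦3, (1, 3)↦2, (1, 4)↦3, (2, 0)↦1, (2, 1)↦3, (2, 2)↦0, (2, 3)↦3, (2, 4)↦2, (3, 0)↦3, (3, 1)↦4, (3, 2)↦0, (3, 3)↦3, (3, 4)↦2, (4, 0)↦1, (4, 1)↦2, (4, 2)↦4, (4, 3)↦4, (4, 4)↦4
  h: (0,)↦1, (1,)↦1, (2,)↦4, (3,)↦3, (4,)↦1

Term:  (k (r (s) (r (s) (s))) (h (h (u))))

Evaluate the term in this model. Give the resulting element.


  s = 1
  s = 1
  s = 1
  (r (s) (s)) = r(1, 1) = 2
  (r (s) (r (s) (s))) = r(1, 2) = 3
  u = 4
  (h (u)) = h(4,) = 1
  (h (h (u))) = h(1,) = 1
  (k (r (s) (r (s) (s))) (h (h (u)))) = k(3, 1) = 3

value = 3


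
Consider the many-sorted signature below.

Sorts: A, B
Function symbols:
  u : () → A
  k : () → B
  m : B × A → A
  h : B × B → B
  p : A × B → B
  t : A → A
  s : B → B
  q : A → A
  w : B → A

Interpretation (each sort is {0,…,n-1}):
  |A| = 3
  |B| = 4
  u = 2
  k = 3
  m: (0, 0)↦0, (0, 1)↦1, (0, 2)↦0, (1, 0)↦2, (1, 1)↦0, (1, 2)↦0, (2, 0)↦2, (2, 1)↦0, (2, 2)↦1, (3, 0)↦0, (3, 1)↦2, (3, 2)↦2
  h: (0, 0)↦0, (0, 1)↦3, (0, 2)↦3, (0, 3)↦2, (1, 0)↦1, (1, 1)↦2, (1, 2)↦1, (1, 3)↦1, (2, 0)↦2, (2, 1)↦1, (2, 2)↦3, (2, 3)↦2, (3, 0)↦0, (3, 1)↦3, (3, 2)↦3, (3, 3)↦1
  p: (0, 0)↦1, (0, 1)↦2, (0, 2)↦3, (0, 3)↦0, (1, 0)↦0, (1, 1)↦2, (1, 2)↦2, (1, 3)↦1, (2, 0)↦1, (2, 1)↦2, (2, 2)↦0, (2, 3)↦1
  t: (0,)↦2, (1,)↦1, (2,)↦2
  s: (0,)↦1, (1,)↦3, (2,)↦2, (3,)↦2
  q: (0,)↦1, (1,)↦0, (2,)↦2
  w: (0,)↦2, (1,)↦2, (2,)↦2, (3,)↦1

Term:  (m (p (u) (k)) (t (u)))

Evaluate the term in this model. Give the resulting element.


  u = 2
  k = 3
  (p (u) (k)) = p(2, 3) = 1
  u = 2
  (t (u)) = t(2,) = 2
  (m (p (u) (k)) (t (u))) = m(1, 2) = 0

value = 0


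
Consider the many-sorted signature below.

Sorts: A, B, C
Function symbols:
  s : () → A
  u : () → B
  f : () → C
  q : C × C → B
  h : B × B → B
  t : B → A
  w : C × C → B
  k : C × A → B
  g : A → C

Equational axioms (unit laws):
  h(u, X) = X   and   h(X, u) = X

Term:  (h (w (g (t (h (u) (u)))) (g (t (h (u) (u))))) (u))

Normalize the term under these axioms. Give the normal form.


1. (h (w (g (t (h (u) (u)))) (g (t (h (u) (u))))) (u))  →  (w (g (t (h (u) (u)))) (g (t (h (u) (u)))))
2. (w (g (t (h (u) (u)))) (g (t (h (u) (u)))))  →  (w (g (t (u))) (g (t (h (u) (u)))))
3. (w (g (t (u))) (g (t (h (u) (u)))))  →  (w (g (t (u))) (g (t (u))))

normal form = (w (g (t (u))) (g (t (u))))


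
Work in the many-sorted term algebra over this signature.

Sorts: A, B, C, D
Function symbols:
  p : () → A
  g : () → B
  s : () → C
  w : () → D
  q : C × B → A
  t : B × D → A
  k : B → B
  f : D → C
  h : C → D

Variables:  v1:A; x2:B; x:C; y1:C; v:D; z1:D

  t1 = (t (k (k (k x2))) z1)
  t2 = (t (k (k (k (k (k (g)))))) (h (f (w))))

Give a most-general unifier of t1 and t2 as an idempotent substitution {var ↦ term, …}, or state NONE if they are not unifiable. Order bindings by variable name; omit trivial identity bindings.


{x2 ↦ (k (k (g))), z1 ↦ (h (f (w)))}


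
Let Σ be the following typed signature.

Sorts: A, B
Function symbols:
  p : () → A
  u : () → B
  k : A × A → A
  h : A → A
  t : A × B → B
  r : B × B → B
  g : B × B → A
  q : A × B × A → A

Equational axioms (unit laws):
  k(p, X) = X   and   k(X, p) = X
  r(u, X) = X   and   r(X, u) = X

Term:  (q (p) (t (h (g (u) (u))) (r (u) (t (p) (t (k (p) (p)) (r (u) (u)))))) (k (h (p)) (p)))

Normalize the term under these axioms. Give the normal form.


1. (q (p) (t (h (g (u) (u))) (r (u) (t (p) (t (k (p) (p)) (r (u) (u)))))) (k (h (p)) (p)))  →  (q (p) (t (h (g (u) (u))) (t (p) (t (k (p) (p)) (r (u) (u))))) (k (h (p)) (p)))
2. (q (p) (t (h (g (u) (u))) (t (p) (t (k (p) (p)) (r (u) (u))))) (k (h (p)) (p)))  →  (q (p) (t (h (g (u) (u))) (t (p) (t (p) (r (u) (u))))) (k (h (p)) (p)))
3. (q (p) (t (h (g (u) (u))) (t (p) (t (p) (r (u) (u))))) (k (h (p)) (p)))  →  (q (p) (t (h (g (u) (u))) (t (p) (t (p) (u)))) (k (h (p)) (p)))
4. (q (p) (t (h (g (u) (u))) (t (p) (t (p) (u)))) (k (h (p)) (p)))  →  (q (p) (t (h (g (u) (u))) (t (p) (t (p) (u)))) (h (p)))

normal form = (q (p) (t (h (g (u) (u))) (t (p) (t (p) (u)))) (h (p)))


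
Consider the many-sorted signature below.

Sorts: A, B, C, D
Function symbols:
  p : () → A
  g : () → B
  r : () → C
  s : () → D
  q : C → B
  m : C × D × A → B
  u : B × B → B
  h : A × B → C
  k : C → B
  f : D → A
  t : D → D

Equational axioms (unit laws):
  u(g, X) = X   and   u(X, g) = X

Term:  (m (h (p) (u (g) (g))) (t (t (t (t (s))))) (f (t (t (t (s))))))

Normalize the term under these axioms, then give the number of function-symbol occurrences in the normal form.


size = 14

1. (m (h (p) (u (g) (g))) (t (t (t (t (s))))) (f (t (t (t (s))))))  →  (m (h (p) (g)) (t (t (t (t (s))))) (f (t (t (t (s))))))
normal form: (m (h (p) (g)) (t (t (t (t (s))))) (f (t (t (t (s))))))


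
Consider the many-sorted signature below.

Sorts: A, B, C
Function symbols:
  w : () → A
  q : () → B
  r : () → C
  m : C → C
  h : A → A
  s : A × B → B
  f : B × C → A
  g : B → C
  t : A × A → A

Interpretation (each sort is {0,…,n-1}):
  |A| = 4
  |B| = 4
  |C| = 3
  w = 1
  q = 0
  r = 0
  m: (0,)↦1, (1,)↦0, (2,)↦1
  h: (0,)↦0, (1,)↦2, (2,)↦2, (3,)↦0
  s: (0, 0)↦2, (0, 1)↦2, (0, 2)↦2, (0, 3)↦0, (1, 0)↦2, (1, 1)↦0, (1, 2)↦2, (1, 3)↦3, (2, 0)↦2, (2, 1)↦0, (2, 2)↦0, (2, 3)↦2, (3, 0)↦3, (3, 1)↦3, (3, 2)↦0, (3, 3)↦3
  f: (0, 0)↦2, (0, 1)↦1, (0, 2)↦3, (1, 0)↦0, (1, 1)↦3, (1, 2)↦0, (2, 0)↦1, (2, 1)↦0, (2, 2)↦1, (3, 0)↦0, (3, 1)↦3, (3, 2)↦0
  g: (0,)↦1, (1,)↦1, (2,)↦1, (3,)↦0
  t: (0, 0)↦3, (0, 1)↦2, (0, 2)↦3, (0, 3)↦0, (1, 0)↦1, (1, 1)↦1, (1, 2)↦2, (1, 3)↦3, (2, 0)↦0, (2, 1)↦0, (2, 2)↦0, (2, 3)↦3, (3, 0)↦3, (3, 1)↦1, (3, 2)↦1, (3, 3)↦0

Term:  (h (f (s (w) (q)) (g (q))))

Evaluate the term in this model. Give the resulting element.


  w = 1
  q = 0
  (s (w) (q)) = s(1, 0) = 2
  q = 0
  (g (q)) = g(0,) = 1
  (f (s (w) (q)) (g (q))) = f(2, 1) = 0
  (h (f (s (w) (q)) (g (q)))) = h(0,) = 0

value = 0


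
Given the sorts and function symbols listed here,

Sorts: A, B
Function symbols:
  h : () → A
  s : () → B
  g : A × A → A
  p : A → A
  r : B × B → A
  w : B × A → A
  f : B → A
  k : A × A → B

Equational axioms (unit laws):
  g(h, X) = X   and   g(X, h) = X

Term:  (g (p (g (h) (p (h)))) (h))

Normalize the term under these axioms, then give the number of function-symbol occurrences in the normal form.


1. (g (p (g (h) (p (h)))) (h))  →  (p (g (h) (p (h))))
2. (p (g (h) (p (h))))  →  (p (p (h)))
normal form: (p (p (h)))

size = 3


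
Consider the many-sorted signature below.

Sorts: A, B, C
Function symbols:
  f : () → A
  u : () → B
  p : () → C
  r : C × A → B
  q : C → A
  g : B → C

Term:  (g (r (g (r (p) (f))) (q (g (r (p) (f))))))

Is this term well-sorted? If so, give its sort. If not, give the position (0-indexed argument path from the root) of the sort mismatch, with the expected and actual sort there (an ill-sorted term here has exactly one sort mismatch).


well-sorted; sort = C

        (p) : C
        (f) : A
      (r (p) (f)) : B
    (g (r (p) (f))) : C
          (p) : C
          (f) : A
        (r (p) (f)) : B
      (g (r (p) (f))) : C
    (q (g (r (p) (f)))) : A
  (r (g (r (p) (f))) (q (g (r (p) (f))))) : B
(g (r (g (r (p) (f))) (q (g (r (p) (f)))))) : C


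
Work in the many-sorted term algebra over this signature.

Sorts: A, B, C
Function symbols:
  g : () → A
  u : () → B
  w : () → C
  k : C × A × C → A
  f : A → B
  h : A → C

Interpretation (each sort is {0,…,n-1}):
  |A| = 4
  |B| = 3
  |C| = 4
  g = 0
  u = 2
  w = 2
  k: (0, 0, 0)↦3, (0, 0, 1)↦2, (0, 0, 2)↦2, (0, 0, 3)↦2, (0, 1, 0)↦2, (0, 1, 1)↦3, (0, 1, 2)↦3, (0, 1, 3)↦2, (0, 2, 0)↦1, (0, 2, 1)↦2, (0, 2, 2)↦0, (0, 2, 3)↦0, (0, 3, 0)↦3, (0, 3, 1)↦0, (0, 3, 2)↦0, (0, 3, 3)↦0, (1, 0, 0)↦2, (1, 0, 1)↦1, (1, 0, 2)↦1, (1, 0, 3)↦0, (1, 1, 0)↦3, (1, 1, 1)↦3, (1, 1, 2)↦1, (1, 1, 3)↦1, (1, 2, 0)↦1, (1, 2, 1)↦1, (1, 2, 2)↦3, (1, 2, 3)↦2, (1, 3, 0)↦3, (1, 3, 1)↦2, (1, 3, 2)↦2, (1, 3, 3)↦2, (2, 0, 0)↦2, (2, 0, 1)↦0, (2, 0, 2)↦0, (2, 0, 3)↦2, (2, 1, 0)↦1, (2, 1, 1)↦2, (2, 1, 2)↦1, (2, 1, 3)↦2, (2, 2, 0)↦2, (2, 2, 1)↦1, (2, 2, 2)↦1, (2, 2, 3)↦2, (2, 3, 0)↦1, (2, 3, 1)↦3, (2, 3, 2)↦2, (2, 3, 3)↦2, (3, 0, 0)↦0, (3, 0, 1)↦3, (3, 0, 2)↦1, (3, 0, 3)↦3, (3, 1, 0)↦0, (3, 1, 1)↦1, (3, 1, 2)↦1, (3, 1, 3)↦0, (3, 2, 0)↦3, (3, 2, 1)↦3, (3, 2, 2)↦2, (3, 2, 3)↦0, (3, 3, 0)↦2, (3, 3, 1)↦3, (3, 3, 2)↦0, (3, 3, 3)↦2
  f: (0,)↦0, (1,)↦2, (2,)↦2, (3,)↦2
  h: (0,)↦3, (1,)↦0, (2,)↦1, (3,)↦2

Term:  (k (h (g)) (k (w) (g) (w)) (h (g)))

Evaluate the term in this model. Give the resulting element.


value = 3

  g = 0
  (h (g)) = h(0,) = 3
  w = 2
  g = 0
  w = 2
  (k (w) (g) (w)) = k(2, 0, 2) = 0
  g = 0
  (h (g)) = h(0,) = 3
  (k (h (g)) (k (w) (g) (w)) (h (g))) = k(3, 0, 3) = 3


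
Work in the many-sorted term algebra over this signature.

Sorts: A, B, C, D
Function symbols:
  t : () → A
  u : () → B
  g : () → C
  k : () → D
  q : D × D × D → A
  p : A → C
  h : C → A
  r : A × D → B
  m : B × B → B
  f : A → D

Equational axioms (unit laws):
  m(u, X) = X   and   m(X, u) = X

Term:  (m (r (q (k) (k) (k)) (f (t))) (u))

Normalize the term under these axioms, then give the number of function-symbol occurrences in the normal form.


1. (m (r (q (k) (k) (k)) (f (t))) (u))  →  (r (q (k) (k) (k)) (f (t)))
normal form: (r (q (k) (k) (k)) (f (t)))

size = 7


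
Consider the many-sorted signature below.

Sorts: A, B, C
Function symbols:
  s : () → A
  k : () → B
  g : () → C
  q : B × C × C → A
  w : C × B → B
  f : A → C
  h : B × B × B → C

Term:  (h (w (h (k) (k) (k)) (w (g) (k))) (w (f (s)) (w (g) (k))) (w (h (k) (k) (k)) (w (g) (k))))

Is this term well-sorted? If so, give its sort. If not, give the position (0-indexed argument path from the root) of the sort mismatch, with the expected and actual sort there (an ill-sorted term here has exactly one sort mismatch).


      (k) : B
      (k) : B
      (k) : B
    (h (k) (k) (k)) : C
      (g) : C
      (k) : B
    (w (g) (k)) : B
  (w (h (k) (k) (k)) (w (g) (k))) : B
      (s) : A
    (f (s)) : C
      (g) : C
      (k) : B
    (w (g) (k)) : B
  (w (f (s)) (w (g) (k))) : B
      (k) : B
      (k) : B
      (k) : B
    (h (k) (k) (k)) : C
      (g) : C
      (k) : B
    (w (g) (k)) : B
  (w (h (k) (k) (k)) (w (g) (k))) : B
(h (w (h (k) (k) (k)) (w (g) (k))) (w (f (s)) (w (g) (k))) (w (h (k) (k) (k)) (w (g) (k)))) : C

well-sorted; sort = C


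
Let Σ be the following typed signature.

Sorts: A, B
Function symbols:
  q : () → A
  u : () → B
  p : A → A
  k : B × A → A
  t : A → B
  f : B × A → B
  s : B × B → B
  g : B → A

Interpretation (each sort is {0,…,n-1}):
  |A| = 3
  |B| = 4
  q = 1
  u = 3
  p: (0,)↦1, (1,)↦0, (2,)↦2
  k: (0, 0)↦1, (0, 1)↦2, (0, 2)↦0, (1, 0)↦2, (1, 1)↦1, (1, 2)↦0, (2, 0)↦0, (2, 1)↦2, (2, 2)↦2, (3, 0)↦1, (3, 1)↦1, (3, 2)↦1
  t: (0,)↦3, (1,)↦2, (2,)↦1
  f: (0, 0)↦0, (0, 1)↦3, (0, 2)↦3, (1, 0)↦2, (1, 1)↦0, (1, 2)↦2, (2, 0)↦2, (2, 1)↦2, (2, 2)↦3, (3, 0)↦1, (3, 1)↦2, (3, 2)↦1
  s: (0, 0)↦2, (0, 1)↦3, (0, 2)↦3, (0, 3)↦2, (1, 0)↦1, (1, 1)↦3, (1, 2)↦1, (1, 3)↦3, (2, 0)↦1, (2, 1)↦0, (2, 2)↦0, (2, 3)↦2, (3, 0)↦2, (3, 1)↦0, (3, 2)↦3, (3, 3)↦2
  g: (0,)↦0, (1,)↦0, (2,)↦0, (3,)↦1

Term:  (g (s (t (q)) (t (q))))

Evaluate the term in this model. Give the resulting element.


  q = 1
  (t (q)) = t(1,) = 2
  q = 1
  (t (q)) = t(1,) = 2
  (s (t (q)) (t (q))) = s(2, 2) = 0
  (g (s (t (q)) (t (q)))) = g(0,) = 0

value = 0


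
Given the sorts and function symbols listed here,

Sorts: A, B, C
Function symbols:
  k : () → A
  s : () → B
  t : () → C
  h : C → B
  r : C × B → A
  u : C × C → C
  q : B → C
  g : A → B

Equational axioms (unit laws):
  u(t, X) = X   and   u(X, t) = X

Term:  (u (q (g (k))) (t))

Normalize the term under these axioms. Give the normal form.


1. (u (q (g (k))) (t))  →  (q (g (k)))

normal form = (q (g (k)))


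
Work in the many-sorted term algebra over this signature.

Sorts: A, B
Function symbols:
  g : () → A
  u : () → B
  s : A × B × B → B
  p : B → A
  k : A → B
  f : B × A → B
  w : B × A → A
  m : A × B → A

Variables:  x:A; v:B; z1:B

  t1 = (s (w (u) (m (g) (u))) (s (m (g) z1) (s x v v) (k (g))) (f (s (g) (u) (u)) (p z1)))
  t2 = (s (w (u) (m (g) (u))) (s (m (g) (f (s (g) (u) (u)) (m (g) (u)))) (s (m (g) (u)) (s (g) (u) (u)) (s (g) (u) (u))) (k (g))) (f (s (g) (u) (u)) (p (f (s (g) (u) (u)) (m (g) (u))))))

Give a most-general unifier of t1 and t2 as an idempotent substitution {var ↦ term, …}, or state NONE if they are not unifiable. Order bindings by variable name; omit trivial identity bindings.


{v ↦ (s (g) (u) (u)), x ↦ (m (g) (u)), z1 ↦ (f (s (g) (u) (u)) (m (g) (u)))}
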